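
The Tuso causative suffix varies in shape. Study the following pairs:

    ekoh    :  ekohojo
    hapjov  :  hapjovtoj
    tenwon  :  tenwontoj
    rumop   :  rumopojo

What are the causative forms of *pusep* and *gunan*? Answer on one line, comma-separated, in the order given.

pusepojo, gunantoj

Looking at the final consonant of each stem: -ojo when the stem ends in a voiceless consonant (*ekoh*, *rumop*); -toj when the stem ends in a voiced consonant (*hapjov*, *tenwon*).
*pusep* — final consonant /p/ (voiceless) → -ojo → *pusepojo*.
*gunan* — final consonant /n/ (voiced) → -toj → *gunantoj*.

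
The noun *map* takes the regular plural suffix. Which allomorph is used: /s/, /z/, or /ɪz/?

The stem *map* ends in a voiceless non-sibilant consonant.
The plural suffix surfaces as /ɪz/ after sibilants, /s/ after other voiceless consonants, and /z/ after other voiced sounds.
So the plural -s on *map* is pronounced /s/.

/s/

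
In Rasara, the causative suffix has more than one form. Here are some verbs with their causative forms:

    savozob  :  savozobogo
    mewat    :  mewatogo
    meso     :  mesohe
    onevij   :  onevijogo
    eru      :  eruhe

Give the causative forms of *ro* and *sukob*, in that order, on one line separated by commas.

The alternation tracks the final sound of the stem — -ogo when the stem ends in a consonant (*savozob*, *mewat*, *onevij*); -he when the stem ends in a vowel (*meso*, *eru*).
Since the final sound of *ro* is /o/ (a vowel), it takes -he, giving *rohe*.
*sukob* — final sound /b/ (a consonant) → -ogo → *sukobogo*.

rohe, sukobogo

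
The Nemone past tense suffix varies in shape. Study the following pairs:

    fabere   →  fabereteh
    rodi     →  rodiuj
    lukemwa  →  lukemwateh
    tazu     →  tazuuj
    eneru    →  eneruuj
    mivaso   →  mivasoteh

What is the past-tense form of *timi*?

timiuj

The suffix is conditioned by the last vowel: -uj when the last vowel of the stem is a high vowel (*rodi*, *tazu*, *eneru*); -teh when the last vowel of the stem is a non-high vowel (*fabere*, *lukemwa*, *mivaso*).
*timi* — last vowel /i/ (a high vowel) → -uj → *timiuj*.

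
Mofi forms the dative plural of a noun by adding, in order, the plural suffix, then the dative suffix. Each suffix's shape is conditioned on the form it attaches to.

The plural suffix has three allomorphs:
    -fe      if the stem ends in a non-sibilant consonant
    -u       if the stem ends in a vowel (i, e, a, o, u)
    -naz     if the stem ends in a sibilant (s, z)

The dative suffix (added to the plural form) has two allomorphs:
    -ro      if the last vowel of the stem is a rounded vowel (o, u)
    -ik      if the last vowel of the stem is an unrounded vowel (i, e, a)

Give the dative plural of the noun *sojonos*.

sojonosnazik

Since the final sound of *sojonos* is /s/ (a sibilant), it takes -naz, giving *sojonosnaz*.
The plural form *sojonosnaz*: last vowel = /a/, an unrounded vowel → -ik → *sojonosnazik*.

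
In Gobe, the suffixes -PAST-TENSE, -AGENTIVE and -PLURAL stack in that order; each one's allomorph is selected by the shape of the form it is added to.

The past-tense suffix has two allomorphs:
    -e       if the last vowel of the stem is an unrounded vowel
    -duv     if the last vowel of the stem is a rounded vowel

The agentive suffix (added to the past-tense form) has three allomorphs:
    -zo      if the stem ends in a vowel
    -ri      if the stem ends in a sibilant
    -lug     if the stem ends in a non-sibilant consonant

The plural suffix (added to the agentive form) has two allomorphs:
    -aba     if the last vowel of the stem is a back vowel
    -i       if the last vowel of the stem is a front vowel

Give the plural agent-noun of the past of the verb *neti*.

*neti* — last vowel /i/ (an unrounded vowel) → -e → *netie*.
The past-tense form *netie*: final sound = /e/, a vowel → -zo → *netiezo*.
The last vowel of the agentive form *netiezo* is /o/, which is a back vowel, so the plural suffix is -aba, giving *netiezoaba*.

netiezoaba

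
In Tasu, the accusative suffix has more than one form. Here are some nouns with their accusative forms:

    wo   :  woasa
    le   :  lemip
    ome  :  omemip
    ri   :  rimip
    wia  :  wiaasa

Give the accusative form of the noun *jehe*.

jehemip

The alternation tracks the last vowel of the stem — -mip when the last vowel of the stem is a front vowel (*le*, *ome*, *ri*); -asa when the last vowel of the stem is a back vowel (*wo*, *wia*).
*jehe*: last vowel = /e/, a front vowel → -mip → *jehemip*.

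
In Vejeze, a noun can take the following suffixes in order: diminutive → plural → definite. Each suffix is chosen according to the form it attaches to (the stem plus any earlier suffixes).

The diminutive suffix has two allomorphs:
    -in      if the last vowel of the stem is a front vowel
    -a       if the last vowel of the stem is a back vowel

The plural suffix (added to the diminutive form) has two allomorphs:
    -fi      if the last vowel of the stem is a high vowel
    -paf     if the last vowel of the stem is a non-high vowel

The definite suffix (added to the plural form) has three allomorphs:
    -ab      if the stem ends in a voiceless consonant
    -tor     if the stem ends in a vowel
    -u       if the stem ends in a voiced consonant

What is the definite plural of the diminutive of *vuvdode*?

*vuvdode*: last vowel = /e/, a front vowel → -in → *vuvdodein*.
The diminutive form *vuvdodein* — last vowel /i/ (a high vowel) → -fi → *vuvdodeinfi*.
The final sound of the plural form *vuvdodeinfi* is /i/, which is a vowel, so the definite suffix is -tor, giving *vuvdodeinfitor*.

vuvdodeinfitor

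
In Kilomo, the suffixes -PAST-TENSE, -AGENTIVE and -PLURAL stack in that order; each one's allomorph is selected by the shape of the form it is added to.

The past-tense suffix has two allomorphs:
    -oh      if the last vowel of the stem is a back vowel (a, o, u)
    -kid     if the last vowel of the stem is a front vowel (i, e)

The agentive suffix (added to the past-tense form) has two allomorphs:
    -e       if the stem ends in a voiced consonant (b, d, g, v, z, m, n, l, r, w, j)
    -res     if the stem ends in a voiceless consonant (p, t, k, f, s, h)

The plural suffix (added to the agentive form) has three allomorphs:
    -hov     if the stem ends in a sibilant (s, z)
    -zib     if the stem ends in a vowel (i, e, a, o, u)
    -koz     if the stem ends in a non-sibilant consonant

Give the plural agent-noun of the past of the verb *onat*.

The last vowel of *onat* is /a/, which is a back vowel, so the past-tense suffix is -oh, giving *onatoh*.
The past-tense form *onatoh*: final consonant = /h/, voiceless → -res → *onatohres*.
The final sound of the agentive form *onatohres* is /s/, which is a sibilant, so the plural suffix is -hov, giving *onatohreshov*.

onatohreshov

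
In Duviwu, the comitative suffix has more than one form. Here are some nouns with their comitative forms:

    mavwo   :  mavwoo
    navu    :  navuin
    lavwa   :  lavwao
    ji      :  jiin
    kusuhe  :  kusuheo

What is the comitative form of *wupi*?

wupiin

The suffix is conditioned by the last vowel: -in when the last vowel of the stem is a high vowel (*navu*, *ji*); -o when the last vowel of the stem is a non-high vowel (*mavwo*, *lavwa*, *kusuhe*).
The last vowel of *wupi* is /i/, which is a high vowel, so the suffix is -in, giving *wupiin*.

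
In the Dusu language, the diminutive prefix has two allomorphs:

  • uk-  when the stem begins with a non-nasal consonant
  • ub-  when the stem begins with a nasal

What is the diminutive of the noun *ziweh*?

ukziweh

*ziweh*: first consonant = /z/, non-nasal → uk- → *ukziweh*.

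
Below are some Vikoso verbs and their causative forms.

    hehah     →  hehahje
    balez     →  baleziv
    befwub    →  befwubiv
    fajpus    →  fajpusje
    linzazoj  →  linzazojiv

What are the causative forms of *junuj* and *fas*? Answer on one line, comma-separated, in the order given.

junujiv, fasje

The suffix is conditioned by the final consonant: -je when the stem ends in a voiceless consonant (*hehah*, *fajpus*); -iv when the stem ends in a voiced consonant (*balez*, *befwub*, *linzazoj*).
Since the final consonant of *junuj* is /j/ (voiced), it takes -iv, giving *junujiv*.
Since the final consonant of *fas* is /s/ (voiceless), it takes -je, giving *fasje*.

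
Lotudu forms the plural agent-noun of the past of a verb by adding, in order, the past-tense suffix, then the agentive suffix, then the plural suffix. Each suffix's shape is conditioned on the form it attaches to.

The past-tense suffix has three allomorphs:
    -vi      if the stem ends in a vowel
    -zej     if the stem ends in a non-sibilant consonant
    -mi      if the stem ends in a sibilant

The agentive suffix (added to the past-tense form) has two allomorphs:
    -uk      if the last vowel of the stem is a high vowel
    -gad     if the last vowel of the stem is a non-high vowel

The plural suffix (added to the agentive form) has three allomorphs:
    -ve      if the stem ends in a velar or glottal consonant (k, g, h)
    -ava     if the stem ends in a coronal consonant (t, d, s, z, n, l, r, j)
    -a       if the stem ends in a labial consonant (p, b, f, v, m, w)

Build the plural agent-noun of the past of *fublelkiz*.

*fublelkiz* — final sound /z/ (a sibilant) → -mi → *fublelkizmi*.
The last vowel of the past-tense form *fublelkizmi* is /i/, which is a high vowel, so the agentive suffix is -uk, giving *fublelkizmiuk*.
The final consonant of the agentive form *fublelkizmiuk* is /k/, which is velar/glottal, so the plural suffix is -ve, giving *fublelkizmiukve*.

fublelkizmiukve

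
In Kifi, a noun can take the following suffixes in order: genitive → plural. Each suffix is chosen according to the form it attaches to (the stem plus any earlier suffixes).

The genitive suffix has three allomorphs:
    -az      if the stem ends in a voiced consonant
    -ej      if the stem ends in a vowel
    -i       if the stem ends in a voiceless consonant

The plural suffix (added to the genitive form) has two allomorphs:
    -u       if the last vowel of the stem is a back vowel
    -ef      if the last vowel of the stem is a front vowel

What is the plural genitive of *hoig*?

hoigazu

Since the final sound of *hoig* is /g/ (a voiced consonant), it takes -az, giving *hoigaz*.
The genitive form *hoigaz*: last vowel = /a/, a back vowel → -u → *hoigazu*.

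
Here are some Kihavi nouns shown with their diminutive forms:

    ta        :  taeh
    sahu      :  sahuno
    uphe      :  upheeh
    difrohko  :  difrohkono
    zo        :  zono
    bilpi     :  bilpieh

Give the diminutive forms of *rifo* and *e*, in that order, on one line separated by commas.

The suffix is conditioned by the last vowel: -no when the last vowel of the stem is a rounded vowel (*sahu*, *difrohko*, *zo*); -eh when the last vowel of the stem is an unrounded vowel (*ta*, *uphe*, *bilpi*).
*rifo* — last vowel /o/ (a rounded vowel) → -no → *rifono*.
Since the last vowel of *e* is /e/ (an unrounded vowel), it takes -eh, giving *eeh*.

rifono, eeh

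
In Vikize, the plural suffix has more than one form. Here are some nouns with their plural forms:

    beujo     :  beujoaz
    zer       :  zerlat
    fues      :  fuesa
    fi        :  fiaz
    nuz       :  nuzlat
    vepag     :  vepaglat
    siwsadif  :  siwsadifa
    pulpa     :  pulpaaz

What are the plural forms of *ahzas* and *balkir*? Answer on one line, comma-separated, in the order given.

Looking at the final sound of each stem: -a when the stem ends in a voiceless consonant (*fues*, *siwsadif*); -lat when the stem ends in a voiced consonant (*zer*, *nuz*, *vepag*); -az when the stem ends in a vowel (*beujo*, *fi*, *pulpa*).
Since the final sound of *ahzas* is /s/ (a voiceless consonant), it takes -a, giving *ahzasa*.
The final sound of *balkir* is /r/, which is a voiced consonant, so the suffix is -lat, giving *balkirlat*.

ahzasa, balkirlat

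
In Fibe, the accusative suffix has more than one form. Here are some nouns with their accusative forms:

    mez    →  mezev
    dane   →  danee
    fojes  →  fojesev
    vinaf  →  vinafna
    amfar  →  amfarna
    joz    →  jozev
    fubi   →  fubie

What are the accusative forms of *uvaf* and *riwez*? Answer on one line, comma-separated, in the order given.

Looking at the final sound of each stem: -ev when the stem ends in a sibilant (*mez*, *fojes*, *joz*); -na when the stem ends in a non-sibilant consonant (*vinaf*, *amfar*); -e when the stem ends in a vowel (*dane*, *fubi*).
*uvaf* — final sound /f/ (a non-sibilant consonant) → -na → *uvafna*.
*riwez*: final sound = /z/, a sibilant → -ev → *riwezev*.

uvafna, riwezev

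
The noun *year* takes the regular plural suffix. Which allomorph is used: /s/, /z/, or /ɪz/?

The stem *year* ends in a voiced non-sibilant sound.
The plural suffix surfaces as /ɪz/ after sibilants, /s/ after other voiceless consonants, and /z/ after other voiced sounds.
So the plural -s on *year* is pronounced /z/.

/z/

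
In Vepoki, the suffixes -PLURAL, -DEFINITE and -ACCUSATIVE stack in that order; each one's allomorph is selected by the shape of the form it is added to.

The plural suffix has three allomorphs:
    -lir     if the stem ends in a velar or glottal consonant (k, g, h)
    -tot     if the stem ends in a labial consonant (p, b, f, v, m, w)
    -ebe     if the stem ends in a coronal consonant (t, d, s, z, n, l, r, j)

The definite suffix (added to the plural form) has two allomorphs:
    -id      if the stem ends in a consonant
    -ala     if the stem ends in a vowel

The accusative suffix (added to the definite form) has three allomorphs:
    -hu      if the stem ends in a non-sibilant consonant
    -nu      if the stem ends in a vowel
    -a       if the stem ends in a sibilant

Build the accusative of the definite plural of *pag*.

*pag*: final consonant = /g/, velar/glottal → -lir → *paglir*.
The plural form *paglir*: final sound = /r/, a consonant → -id → *paglirid*.
The definite form *paglirid* — final sound /d/ (a non-sibilant consonant) → -hu → *pagliridhu*.

pagliridhu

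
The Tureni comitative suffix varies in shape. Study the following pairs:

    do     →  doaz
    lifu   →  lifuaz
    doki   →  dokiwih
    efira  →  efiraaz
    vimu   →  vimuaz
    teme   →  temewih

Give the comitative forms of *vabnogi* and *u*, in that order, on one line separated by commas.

The pattern is front/back vowel harmony: -wih when the last vowel of the stem is a front vowel (*doki*, *teme*); -az when the last vowel of the stem is a back vowel (*do*, *lifu*, *efira*, *vimu*).
Since the last vowel of *vabnogi* is /i/ (a front vowel), it takes -wih, giving *vabnogiwih*.
Since the last vowel of *u* is /u/ (a back vowel), it takes -az, giving *uaz*.

vabnogiwih, uaz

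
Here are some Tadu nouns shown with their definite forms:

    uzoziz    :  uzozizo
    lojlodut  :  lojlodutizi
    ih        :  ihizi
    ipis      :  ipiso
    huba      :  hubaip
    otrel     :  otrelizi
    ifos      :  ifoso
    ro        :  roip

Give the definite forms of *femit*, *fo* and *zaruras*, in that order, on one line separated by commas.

femitizi, foip, zaruraso

The suffix is conditioned by the final sound: -o when the stem ends in a sibilant (*uzoziz*, *ipis*, *ifos*); -izi when the stem ends in a non-sibilant consonant (*lojlodut*, *ih*, *otrel*); -ip when the stem ends in a vowel (*huba*, *ro*).
The final sound of *femit* is /t/, which is a non-sibilant consonant, so the suffix is -izi, giving *femitizi*.
*fo*: final sound = /o/, a vowel → -ip → *foip*.
The final sound of *zaruras* is /s/, which is a sibilant, so the suffix is -o, giving *zaruraso*.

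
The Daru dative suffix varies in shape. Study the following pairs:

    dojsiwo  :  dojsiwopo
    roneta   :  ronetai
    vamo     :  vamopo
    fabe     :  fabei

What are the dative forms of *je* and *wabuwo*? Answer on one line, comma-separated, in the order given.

jei, wabuwopo

The suffix is conditioned by the last vowel: -po when the last vowel of the stem is a rounded vowel (*dojsiwo*, *vamo*); -i when the last vowel of the stem is an unrounded vowel (*roneta*, *fabe*).
*je* — last vowel /e/ (an unrounded vowel) → -i → *jei*.
Since the last vowel of *wabuwo* is /o/ (a rounded vowel), it takes -po, giving *wabuwopo*.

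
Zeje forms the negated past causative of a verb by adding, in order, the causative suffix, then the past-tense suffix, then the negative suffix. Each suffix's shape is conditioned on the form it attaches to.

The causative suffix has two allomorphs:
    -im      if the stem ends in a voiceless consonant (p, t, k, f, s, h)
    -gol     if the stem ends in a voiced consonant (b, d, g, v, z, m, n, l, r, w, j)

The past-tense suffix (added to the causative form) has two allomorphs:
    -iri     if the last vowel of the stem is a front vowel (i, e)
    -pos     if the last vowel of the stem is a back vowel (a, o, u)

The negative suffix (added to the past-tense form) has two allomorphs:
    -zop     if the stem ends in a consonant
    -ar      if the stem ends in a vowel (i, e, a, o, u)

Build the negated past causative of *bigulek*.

bigulekimiriar

The final consonant of *bigulek* is /k/, which is voiceless, so the causative suffix is -im, giving *bigulekim*.
The causative form *bigulekim*: last vowel = /i/, a front vowel → -iri → *bigulekimiri*.
The final sound of the past-tense form *bigulekimiri* is /i/, which is a vowel, so the negative suffix is -ar, giving *bigulekimiriar*.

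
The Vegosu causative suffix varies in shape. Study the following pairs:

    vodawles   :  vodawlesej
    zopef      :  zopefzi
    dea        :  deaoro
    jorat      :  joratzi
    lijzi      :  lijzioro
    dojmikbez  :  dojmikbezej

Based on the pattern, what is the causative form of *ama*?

The suffix is conditioned by the final sound: -ej when the stem ends in a sibilant (*vodawles*, *dojmikbez*); -zi when the stem ends in a non-sibilant consonant (*zopef*, *jorat*); -oro when the stem ends in a vowel (*dea*, *lijzi*).
The final sound of *ama* is /a/, which is a vowel, so the suffix is -oro, giving *amaoro*.

amaoro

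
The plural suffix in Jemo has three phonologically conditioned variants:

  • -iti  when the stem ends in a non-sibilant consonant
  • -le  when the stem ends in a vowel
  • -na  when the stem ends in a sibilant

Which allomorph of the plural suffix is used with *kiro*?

Since the final sound of *kiro* is /o/ (a vowel), it takes -le.

-le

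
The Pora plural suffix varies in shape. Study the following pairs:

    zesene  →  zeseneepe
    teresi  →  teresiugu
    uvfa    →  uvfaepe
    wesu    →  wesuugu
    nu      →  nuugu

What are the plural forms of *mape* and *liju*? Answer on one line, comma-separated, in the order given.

mapeepe, lijuugu

The alternation tracks the last vowel of the stem — -ugu when the last vowel of the stem is a high vowel (*teresi*, *wesu*, *nu*); -epe when the last vowel of the stem is a non-high vowel (*zesene*, *uvfa*).
*mape* — last vowel /e/ (a non-high vowel) → -epe → *mapeepe*.
*liju*: last vowel = /u/, a high vowel → -ugu → *lijuugu*.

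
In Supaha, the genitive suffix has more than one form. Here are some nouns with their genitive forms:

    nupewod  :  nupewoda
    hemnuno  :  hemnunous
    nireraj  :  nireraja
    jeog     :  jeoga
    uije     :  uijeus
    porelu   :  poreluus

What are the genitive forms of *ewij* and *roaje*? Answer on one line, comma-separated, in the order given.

ewija, roajeus

The suffix is conditioned by the final sound: -a when the stem ends in a consonant (*nupewod*, *nireraj*, *jeog*); -us when the stem ends in a vowel (*hemnuno*, *uije*, *porelu*).
The final sound of *ewij* is /j/, which is a consonant, so the suffix is -a, giving *ewija*.
*roaje* — final sound /e/ (a vowel) → -us → *roajeus*.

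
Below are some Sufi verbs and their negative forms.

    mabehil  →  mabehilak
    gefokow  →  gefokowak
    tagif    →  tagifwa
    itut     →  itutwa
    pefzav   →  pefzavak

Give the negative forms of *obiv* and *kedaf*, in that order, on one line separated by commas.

obivak, kedafwa

The alternation tracks the final consonant of the stem — -wa when the stem ends in a voiceless consonant (*tagif*, *itut*); -ak when the stem ends in a voiced consonant (*mabehil*, *gefokow*, *pefzav*).
The final consonant of *obiv* is /v/, which is voiced, so the suffix is -ak, giving *obivak*.
The final consonant of *kedaf* is /f/, which is voiceless, so the suffix is -wa, giving *kedafwa*.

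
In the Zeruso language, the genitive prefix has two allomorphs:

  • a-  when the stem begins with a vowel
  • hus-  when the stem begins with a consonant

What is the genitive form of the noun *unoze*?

aunoze

*unoze*: first sound = /u/, a vowel → a- → *aunoze*.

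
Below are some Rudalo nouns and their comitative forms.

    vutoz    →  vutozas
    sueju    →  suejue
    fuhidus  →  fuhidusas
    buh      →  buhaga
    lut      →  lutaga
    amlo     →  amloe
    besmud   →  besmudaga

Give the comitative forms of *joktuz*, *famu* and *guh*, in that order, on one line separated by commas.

The suffix is conditioned by the final sound: -as when the stem ends in a sibilant (*vutoz*, *fuhidus*); -aga when the stem ends in a non-sibilant consonant (*buh*, *lut*, *besmud*); -e when the stem ends in a vowel (*sueju*, *amlo*).
The final sound of *joktuz* is /z/, which is a sibilant, so the suffix is -as, giving *joktuzas*.
*famu* — final sound /u/ (a vowel) → -e → *famue*.
Since the final sound of *guh* is /h/ (a non-sibilant consonant), it takes -aga, giving *guhaga*.

joktuzas, famue, guhaga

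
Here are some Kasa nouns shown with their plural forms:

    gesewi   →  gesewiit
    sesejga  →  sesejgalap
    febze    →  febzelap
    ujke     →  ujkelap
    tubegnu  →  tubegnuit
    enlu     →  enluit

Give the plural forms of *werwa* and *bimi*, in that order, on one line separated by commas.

werwalap, bimiit

The suffix is conditioned by the last vowel: -it when the last vowel of the stem is a high vowel (*gesewi*, *tubegnu*, *enlu*); -lap when the last vowel of the stem is a non-high vowel (*sesejga*, *febze*, *ujke*).
*werwa*: last vowel = /a/, a non-high vowel → -lap → *werwalap*.
*bimi* — last vowel /i/ (a high vowel) → -it → *bimiit*.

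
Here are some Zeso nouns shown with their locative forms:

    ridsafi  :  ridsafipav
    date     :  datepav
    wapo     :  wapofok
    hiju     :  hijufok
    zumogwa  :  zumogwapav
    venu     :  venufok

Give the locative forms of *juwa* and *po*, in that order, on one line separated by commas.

juwapav, pofok

Looking at the last vowel of each stem: -fok when the last vowel of the stem is a rounded vowel (*wapo*, *hiju*, *venu*); -pav when the last vowel of the stem is an unrounded vowel (*ridsafi*, *date*, *zumogwa*).
The last vowel of *juwa* is /a/, which is an unrounded vowel, so the suffix is -pav, giving *juwapav*.
*po* — last vowel /o/ (a rounded vowel) → -fok → *pofok*.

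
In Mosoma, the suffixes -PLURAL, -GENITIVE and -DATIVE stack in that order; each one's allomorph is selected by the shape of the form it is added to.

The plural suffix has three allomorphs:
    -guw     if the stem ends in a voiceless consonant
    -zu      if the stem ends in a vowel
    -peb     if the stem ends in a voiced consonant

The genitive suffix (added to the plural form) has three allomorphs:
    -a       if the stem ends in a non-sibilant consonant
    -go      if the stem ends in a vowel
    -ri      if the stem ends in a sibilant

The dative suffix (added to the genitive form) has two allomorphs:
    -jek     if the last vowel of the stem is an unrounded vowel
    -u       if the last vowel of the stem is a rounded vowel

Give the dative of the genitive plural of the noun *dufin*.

dufinpebajek

*dufin* — final sound /n/ (a voiced consonant) → -peb → *dufinpeb*.
Since the final sound of the plural form *dufinpeb* is /b/ (a non-sibilant consonant), it takes -a, giving *dufinpeba*.
The genitive form *dufinpeba*: last vowel = /a/, an unrounded vowel → -jek → *dufinpebajek*.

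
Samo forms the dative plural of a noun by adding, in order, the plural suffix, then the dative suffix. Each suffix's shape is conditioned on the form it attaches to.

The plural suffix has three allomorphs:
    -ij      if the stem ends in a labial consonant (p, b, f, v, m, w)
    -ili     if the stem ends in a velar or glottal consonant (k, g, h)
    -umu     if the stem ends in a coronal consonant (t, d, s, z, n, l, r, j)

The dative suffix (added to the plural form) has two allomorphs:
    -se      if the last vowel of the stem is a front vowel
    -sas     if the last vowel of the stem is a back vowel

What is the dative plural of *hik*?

The final consonant of *hik* is /k/, which is velar/glottal, so the plural suffix is -ili, giving *hikili*.
Since the last vowel of the plural form *hikili* is /i/ (a front vowel), it takes -se, giving *hikilise*.

hikilise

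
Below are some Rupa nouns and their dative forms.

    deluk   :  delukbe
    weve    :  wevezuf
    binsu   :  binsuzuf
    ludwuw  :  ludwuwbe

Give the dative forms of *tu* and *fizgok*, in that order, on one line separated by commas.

The alternation tracks the final sound of the stem — -be when the stem ends in a consonant (*deluk*, *ludwuw*); -zuf when the stem ends in a vowel (*weve*, *binsu*).
The final sound of *tu* is /u/, which is a vowel, so the suffix is -zuf, giving *tuzuf*.
*fizgok* — final sound /k/ (a consonant) → -be → *fizgokbe*.

tuzuf, fizgokbe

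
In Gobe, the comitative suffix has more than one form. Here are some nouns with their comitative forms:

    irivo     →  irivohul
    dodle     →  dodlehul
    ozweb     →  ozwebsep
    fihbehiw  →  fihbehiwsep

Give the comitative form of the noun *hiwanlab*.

The suffix is conditioned by the final sound: -sep when the stem ends in a consonant (*ozweb*, *fihbehiw*); -hul when the stem ends in a vowel (*irivo*, *dodle*).
The final sound of *hiwanlab* is /b/, which is a consonant, so the suffix is -sep, giving *hiwanlabsep*.

hiwanlabsep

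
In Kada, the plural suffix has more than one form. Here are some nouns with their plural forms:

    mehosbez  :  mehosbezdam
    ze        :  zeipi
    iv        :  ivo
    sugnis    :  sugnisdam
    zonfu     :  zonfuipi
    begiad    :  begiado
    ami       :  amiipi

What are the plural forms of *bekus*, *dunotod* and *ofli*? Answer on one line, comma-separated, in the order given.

Looking at the final sound of each stem: -dam when the stem ends in a sibilant (*mehosbez*, *sugnis*); -o when the stem ends in a non-sibilant consonant (*iv*, *begiad*); -ipi when the stem ends in a vowel (*ze*, *zonfu*, *ami*).
The final sound of *bekus* is /s/, which is a sibilant, so the suffix is -dam, giving *bekusdam*.
The final sound of *dunotod* is /d/, which is a non-sibilant consonant, so the suffix is -o, giving *dunotodo*.
Since the final sound of *ofli* is /i/ (a vowel), it takes -ipi, giving *ofliipi*.

bekusdam, dunotodo, ofliipi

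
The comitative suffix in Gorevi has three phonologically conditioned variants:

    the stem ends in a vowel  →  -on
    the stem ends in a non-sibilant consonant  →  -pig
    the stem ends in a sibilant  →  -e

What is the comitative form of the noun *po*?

poon

*po*: final sound = /o/, a vowel → -on → *poon*.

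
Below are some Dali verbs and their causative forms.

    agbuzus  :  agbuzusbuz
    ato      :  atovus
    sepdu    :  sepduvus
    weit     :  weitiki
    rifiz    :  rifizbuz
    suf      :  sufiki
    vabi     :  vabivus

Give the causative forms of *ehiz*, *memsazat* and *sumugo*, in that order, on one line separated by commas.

The alternation tracks the final sound of the stem — -buz when the stem ends in a sibilant (*agbuzus*, *rifiz*); -iki when the stem ends in a non-sibilant consonant (*weit*, *suf*); -vus when the stem ends in a vowel (*ato*, *sepdu*, *vabi*).
Since the final sound of *ehiz* is /z/ (a sibilant), it takes -buz, giving *ehizbuz*.
The final sound of *memsazat* is /t/, which is a non-sibilant consonant, so the suffix is -iki, giving *memsazatiki*.
*sumugo* — final sound /o/ (a vowel) → -vus → *sumugovus*.

ehizbuz, memsazatiki, sumugovus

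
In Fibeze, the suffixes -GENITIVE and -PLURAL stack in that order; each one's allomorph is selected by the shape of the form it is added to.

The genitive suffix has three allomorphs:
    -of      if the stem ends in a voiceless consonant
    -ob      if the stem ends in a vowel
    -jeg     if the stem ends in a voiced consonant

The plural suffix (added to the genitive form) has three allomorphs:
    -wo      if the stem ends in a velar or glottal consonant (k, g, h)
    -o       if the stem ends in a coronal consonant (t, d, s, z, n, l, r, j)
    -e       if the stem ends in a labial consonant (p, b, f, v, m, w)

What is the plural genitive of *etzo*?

*etzo* — final sound /o/ (a vowel) → -ob → *etzoob*.
Since the final consonant of the genitive form *etzoob* is /b/ (labial), it takes -e, giving *etzoobe*.

etzoobe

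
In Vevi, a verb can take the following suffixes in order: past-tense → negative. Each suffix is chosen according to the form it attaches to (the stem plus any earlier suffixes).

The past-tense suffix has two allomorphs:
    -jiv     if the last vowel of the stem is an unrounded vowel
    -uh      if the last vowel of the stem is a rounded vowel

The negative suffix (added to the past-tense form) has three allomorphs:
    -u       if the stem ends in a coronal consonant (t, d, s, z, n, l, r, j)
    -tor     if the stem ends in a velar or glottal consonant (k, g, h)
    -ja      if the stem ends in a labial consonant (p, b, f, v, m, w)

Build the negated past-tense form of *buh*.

buhuhtor

The last vowel of *buh* is /u/, which is a rounded vowel, so the past-tense suffix is -uh, giving *buhuh*.
The past-tense form *buhuh*: final consonant = /h/, velar/glottal → -tor → *buhuhtor*.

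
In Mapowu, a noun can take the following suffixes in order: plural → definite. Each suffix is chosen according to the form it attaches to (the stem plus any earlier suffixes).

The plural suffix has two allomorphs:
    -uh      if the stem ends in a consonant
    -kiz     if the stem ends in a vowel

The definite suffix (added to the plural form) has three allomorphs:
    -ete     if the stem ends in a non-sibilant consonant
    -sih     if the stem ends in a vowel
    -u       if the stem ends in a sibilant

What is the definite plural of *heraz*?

*heraz* — final sound /z/ (a consonant) → -uh → *herazuh*.
The plural form *herazuh*: final sound = /h/, a non-sibilant consonant → -ete → *herazuhete*.

herazuhete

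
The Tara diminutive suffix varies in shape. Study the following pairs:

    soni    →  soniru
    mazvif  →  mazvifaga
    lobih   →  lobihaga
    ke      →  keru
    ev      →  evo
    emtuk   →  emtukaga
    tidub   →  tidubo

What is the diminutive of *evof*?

The pattern is voicing of the final sound: -aga when the stem ends in a voiceless consonant (*mazvif*, *lobih*, *emtuk*); -o when the stem ends in a voiced consonant (*ev*, *tidub*); -ru when the stem ends in a vowel (*soni*, *ke*).
The final sound of *evof* is /f/, which is a voiceless consonant, so the suffix is -aga, giving *evofaga*.

evofaga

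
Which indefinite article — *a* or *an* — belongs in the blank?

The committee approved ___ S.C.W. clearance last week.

The indefinite article is chosen by the initial *sound* of the following word, not its spelling.
The initialism *S.C.W.* is read letter by letter; the first letter, S, is pronounced /ɛs/, which begins with a vowel sound.
So the article is *an*: The committee approved an S.C.W. clearance last week.

an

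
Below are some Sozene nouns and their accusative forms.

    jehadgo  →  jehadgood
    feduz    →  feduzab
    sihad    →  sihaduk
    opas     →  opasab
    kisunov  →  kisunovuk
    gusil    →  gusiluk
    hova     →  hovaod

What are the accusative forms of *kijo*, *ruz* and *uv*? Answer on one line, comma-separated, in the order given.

The suffix is conditioned by the final sound: -ab when the stem ends in a sibilant (*feduz*, *opas*); -uk when the stem ends in a non-sibilant consonant (*sihad*, *kisunov*, *gusil*); -od when the stem ends in a vowel (*jehadgo*, *hova*).
The final sound of *kijo* is /o/, which is a vowel, so the suffix is -od, giving *kijood*.
The final sound of *ruz* is /z/, which is a sibilant, so the suffix is -ab, giving *ruzab*.
The final sound of *uv* is /v/, which is a non-sibilant consonant, so the suffix is -uk, giving *uvuk*.

kijood, ruzab, uvuk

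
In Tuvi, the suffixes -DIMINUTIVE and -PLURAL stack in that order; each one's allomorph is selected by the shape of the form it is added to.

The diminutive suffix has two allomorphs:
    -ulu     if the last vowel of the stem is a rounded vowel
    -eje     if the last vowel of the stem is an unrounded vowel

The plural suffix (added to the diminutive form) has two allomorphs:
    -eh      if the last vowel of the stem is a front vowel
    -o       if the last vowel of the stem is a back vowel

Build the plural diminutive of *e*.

eejeeh

Since the last vowel of *e* is /e/ (an unrounded vowel), it takes -eje, giving *eeje*.
The diminutive form *eeje*: last vowel = /e/, a front vowel → -eh → *eejeeh*.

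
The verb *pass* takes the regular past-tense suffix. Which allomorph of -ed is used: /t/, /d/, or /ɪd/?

The stem *pass* ends in a voiceless consonant other than /t/.
The -ed suffix is realized as /ɪd/ after /t, d/; as /t/ after other voiceless consonants; and as /d/ after other voiced sounds.
So -ed on *pass* is pronounced /t/.

/t/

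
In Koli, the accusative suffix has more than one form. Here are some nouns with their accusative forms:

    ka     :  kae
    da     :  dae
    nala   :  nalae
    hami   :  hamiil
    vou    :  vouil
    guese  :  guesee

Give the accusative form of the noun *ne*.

The suffix is conditioned by the last vowel: -il when the last vowel of the stem is a high vowel (*hami*, *vou*); -e when the last vowel of the stem is a non-high vowel (*ka*, *da*, *nala*, *guese*).
*ne* — last vowel /e/ (a non-high vowel) → -e → *nee*.

nee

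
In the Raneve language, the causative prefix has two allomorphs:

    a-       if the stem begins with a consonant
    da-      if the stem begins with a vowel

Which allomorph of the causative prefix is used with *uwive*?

da-

The first sound of *uwive* is /u/, which is a vowel, so the prefix is da-.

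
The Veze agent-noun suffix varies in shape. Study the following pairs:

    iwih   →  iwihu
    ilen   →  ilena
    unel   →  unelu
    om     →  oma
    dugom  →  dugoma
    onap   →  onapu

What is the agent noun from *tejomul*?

The pattern is nasality of the final consonant: -a when the stem ends in a nasal (*ilen*, *om*, *dugom*); -u when the stem ends in a non-nasal consonant (*iwih*, *unel*, *onap*).
Since the final consonant of *tejomul* is /l/ (non-nasal), it takes -u, giving *tejomulu*.

tejomulu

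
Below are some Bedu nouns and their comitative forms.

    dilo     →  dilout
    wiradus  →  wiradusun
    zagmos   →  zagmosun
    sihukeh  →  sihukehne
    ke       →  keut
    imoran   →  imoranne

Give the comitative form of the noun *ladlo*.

The alternation tracks the final sound of the stem — -un when the stem ends in a sibilant (*wiradus*, *zagmos*); -ne when the stem ends in a non-sibilant consonant (*sihukeh*, *imoran*); -ut when the stem ends in a vowel (*dilo*, *ke*).
Since the final sound of *ladlo* is /o/ (a vowel), it takes -ut, giving *ladlout*.

ladlout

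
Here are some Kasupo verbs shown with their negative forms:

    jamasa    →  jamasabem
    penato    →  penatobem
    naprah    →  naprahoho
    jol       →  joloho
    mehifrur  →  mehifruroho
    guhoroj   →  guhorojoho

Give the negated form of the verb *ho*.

hobem

The suffix is conditioned by the final sound: -oho when the stem ends in a consonant (*naprah*, *jol*, *mehifrur*, *guhoroj*); -bem when the stem ends in a vowel (*jamasa*, *penato*).
The final sound of *ho* is /o/, which is a vowel, so the suffix is -bem, giving *hobem*.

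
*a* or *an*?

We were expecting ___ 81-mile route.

The indefinite article is chosen by the initial *sound* of the following word, not its spelling.
The number *81* is spoken "eighty-…", beginning with /ˈeɪti/ — a vowel sound.
So the article is *an*: We were expecting an 81-mile route.

an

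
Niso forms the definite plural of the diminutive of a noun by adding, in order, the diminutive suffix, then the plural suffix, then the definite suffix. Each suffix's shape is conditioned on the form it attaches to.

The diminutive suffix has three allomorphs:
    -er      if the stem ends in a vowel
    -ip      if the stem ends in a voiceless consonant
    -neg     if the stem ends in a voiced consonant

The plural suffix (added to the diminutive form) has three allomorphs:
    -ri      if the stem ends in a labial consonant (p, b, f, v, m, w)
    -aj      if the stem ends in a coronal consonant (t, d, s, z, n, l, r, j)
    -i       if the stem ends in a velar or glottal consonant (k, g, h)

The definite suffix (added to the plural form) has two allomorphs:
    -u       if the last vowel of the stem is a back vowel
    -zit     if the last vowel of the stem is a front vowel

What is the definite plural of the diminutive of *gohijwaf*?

gohijwafiprizit

Since the final sound of *gohijwaf* is /f/ (a voiceless consonant), it takes -ip, giving *gohijwafip*.
The diminutive form *gohijwafip* — final consonant /p/ (labial) → -ri → *gohijwafipri*.
The last vowel of the plural form *gohijwafipri* is /i/, which is a front vowel, so the definite suffix is -zit, giving *gohijwafiprizit*.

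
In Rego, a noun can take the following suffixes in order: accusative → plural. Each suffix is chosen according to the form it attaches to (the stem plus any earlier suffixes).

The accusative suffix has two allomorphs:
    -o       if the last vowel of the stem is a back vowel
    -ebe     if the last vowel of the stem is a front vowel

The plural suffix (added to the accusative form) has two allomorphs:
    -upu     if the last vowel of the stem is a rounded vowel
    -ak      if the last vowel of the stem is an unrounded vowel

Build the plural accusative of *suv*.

suvoupu

Since the last vowel of *suv* is /u/ (a back vowel), it takes -o, giving *suvo*.
The accusative form *suvo*: last vowel = /o/, a rounded vowel → -upu → *suvoupu*.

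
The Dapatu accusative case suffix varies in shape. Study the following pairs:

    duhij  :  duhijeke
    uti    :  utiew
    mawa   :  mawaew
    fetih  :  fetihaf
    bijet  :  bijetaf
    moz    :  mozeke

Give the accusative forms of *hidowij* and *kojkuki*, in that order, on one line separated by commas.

hidowijeke, kojkukiew

Looking at the final sound of each stem: -af when the stem ends in a voiceless consonant (*fetih*, *bijet*); -eke when the stem ends in a voiced consonant (*duhij*, *moz*); -ew when the stem ends in a vowel (*uti*, *mawa*).
Since the final sound of *hidowij* is /j/ (a voiced consonant), it takes -eke, giving *hidowijeke*.
*kojkuki* — final sound /i/ (a vowel) → -ew → *kojkukiew*.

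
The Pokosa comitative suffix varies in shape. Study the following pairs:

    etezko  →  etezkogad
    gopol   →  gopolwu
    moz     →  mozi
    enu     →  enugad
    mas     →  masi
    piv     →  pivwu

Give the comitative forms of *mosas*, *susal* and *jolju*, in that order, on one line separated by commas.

mosasi, susalwu, joljugad

Looking at the final sound of each stem: -i when the stem ends in a sibilant (*moz*, *mas*); -wu when the stem ends in a non-sibilant consonant (*gopol*, *piv*); -gad when the stem ends in a vowel (*etezko*, *enu*).
The final sound of *mosas* is /s/, which is a sibilant, so the suffix is -i, giving *mosasi*.
*susal* — final sound /l/ (a non-sibilant consonant) → -wu → *susalwu*.
*jolju*: final sound = /u/, a vowel → -gad → *joljugad*.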